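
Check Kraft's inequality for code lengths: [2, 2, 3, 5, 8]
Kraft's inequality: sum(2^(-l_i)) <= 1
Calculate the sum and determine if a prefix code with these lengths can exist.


Sum = 2^(-2) + 2^(-2) + 2^(-3) + 2^(-5) + 2^(-8)
    = 0.25 + 0.25 + 0.125 + 0.03125 + 0.00390625
    = 169/256 = 0.66015625
Since 0.66015625 <= 1, Kraft's inequality IS satisfied.
A prefix code with these lengths CAN exist.

Kraft sum = 0.66015625. Satisfied.


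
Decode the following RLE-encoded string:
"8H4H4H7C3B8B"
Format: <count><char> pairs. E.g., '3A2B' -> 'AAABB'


Expanding each <count><char> pair:
  8H -> 'HHHHHHHH'
  4H -> 'HHHH'
  4H -> 'HHHH'
  7C -> 'CCCCCCC'
  3B -> 'BBB'
  8B -> 'BBBBBBBB'

Decoded = HHHHHHHHHHHHHHHHCCCCCCCBBBBBBBBBBB


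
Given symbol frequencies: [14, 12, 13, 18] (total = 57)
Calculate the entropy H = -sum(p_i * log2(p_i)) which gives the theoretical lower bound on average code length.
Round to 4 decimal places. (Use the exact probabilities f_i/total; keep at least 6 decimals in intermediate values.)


Per-symbol terms -p_i * log2(p_i) with p_i = f_i/57:
  p = 14/57 = 0.245614: log2(p) = -2.025535, -p*log2(p) = 0.497500
  p = 12/57 = 0.210526: log2(p) = -2.247928, -p*log2(p) = 0.473248
  p = 13/57 = 0.228070: log2(p) = -2.132450, -p*log2(p) = 0.486348
  p = 18/57 = 0.315789: log2(p) = -1.662965, -p*log2(p) = 0.525147
H = 0.497500 + 0.473248 + 0.486348 + 0.525147 = 1.982243

H = 1.9822 bits/symbol


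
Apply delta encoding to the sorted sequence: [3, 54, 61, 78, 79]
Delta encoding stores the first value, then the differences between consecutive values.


First value: 3
Deltas:
  54 - 3 = 51
  61 - 54 = 7
  78 - 61 = 17
  79 - 78 = 1


Delta encoded: [3, 51, 7, 17, 1]


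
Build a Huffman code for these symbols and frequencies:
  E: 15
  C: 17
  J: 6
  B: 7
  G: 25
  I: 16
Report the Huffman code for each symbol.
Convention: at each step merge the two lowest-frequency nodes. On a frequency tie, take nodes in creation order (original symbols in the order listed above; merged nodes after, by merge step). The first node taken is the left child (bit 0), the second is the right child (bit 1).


Huffman tree construction:
Step 1: Merge J(6) + B(7) = 13
Step 2: Merge (J+B)(13) + E(15) = 28
Step 3: Merge I(16) + C(17) = 33
Step 4: Merge G(25) + ((J+B)+E)(28) = 53
Step 5: Merge (I+C)(33) + (G+((J+B)+E))(53) = 86
Read each symbol's code off the tree from the root (left child = 0, right child = 1).

Codes:
  E: 111 (length 3)
  C: 01 (length 2)
  J: 1100 (length 4)
  B: 1101 (length 4)
  G: 10 (length 2)
  I: 00 (length 2)
Average code length: 213/86 = 2.4767 bits/symbol


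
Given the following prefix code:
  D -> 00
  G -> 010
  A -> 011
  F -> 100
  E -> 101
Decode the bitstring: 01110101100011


Decoding step by step:
Bits 011 -> A
Bits 101 -> E
Bits 011 -> A
Bits 00 -> D
Bits 011 -> A


Decoded message: AEADA


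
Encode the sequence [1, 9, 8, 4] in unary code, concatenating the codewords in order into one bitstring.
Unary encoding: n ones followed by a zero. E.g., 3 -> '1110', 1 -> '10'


Encode each number as n ones followed by a terminating 0:
  1 -> 10 (2 bits)
  9 -> 1111111110 (10 bits)
  8 -> 111111110 (9 bits)
  4 -> 11110 (5 bits)
Total length = 2 + 10 + 9 + 5 = 26 bits.

Unary([1, 9, 8, 4]) = 10111111111011111111011110 (26 bits)


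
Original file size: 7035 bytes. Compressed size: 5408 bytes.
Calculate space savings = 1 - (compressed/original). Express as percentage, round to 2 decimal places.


ratio = compressed/original = 5408/7035 = 0.768728
savings = 1 - ratio = 1 - 0.768728 = 0.231272
as a percentage: 0.231272 * 100 = 23.13%

Space savings = 1 - 5408/7035 = 23.13%


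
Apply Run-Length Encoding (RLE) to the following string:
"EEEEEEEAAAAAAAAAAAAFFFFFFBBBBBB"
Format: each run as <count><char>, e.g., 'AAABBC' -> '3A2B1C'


Scanning runs left to right:
  i=0: run of 'E' x 7 -> '7E'
  i=7: run of 'A' x 12 -> '12A'
  i=19: run of 'F' x 6 -> '6F'
  i=25: run of 'B' x 6 -> '6B'

RLE = 7E12A6F6B


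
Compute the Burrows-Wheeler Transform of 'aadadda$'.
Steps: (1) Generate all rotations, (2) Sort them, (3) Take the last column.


Rotations (sorted):
  0: $aadadda -> last char: a
  1: a$aadadd -> last char: d
  2: aadadda$ -> last char: $
  3: adadda$a -> last char: a
  4: adda$aad -> last char: d
  5: da$aadad -> last char: d
  6: dadda$aa -> last char: a
  7: dda$aada -> last char: a


BWT = ad$addaa


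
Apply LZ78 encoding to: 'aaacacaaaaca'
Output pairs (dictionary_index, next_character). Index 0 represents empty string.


LZ78 encoding steps:
Dictionary: {0: ''}
Step 1: w='' (idx 0), next='a' -> output (0, 'a'), add 'a' as idx 1
Step 2: w='a' (idx 1), next='a' -> output (1, 'a'), add 'aa' as idx 2
Step 3: w='' (idx 0), next='c' -> output (0, 'c'), add 'c' as idx 3
Step 4: w='a' (idx 1), next='c' -> output (1, 'c'), add 'ac' as idx 4
Step 5: w='aa' (idx 2), next='a' -> output (2, 'a'), add 'aaa' as idx 5
Step 6: w='ac' (idx 4), next='a' -> output (4, 'a'), add 'aca' as idx 6


Encoded: [(0, 'a'), (1, 'a'), (0, 'c'), (1, 'c'), (2, 'a'), (4, 'a')]


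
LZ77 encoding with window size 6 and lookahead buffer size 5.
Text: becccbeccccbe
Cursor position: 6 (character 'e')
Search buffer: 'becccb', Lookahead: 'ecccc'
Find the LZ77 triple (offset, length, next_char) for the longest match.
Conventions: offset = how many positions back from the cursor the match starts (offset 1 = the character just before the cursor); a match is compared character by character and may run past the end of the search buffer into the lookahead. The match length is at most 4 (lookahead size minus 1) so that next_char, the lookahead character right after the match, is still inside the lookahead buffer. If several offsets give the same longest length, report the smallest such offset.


Try each offset into the search buffer:
  offset=1 (pos 5, char 'b'): match length 0
  offset=2 (pos 4, char 'c'): match length 0
  offset=3 (pos 3, char 'c'): match length 0
  offset=4 (pos 2, char 'c'): match length 0
  offset=5 (pos 1, char 'e'): match length 4
  offset=6 (pos 0, char 'b'): match length 0
Longest match has length 4 at offset 5.
next_char = character at position 6 + 4 = 10 -> 'c'

Best match: offset=5, length=4 (matching 'eccc' starting at position 1)
LZ77 triple: (5, 4, 'c')


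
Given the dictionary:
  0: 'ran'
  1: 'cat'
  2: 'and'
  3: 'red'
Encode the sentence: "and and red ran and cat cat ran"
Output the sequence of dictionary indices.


Look up each word in the dictionary:
  'and' -> 2
  'and' -> 2
  'red' -> 3
  'ran' -> 0
  'and' -> 2
  'cat' -> 1
  'cat' -> 1
  'ran' -> 0

Encoded: [2, 2, 3, 0, 2, 1, 1, 0]


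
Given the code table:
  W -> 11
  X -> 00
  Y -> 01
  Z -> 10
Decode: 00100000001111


Decoding:
00 -> X
10 -> Z
00 -> X
00 -> X
00 -> X
11 -> W
11 -> W


Result: XZXXXWW


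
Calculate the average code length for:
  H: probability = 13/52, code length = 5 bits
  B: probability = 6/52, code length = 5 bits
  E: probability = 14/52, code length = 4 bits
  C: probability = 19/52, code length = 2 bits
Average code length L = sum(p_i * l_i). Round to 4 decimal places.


Weighted contributions p_i * l_i:
  H: (13/52) * 5 = 65/52
  B: (6/52) * 5 = 30/52
  E: (14/52) * 4 = 56/52
  C: (19/52) * 2 = 38/52
Sum = (65 + 30 + 56 + 38)/52 = 189/52

L = 189/52 = 3.6346 bits/symbol


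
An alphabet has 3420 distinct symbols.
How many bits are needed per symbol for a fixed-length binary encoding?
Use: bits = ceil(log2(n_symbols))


log2(3420) = 11.7398
Bracket: 2^11 = 2048 < 3420 <= 2^12 = 4096
So ceil(log2(3420)) = 12

bits = ceil(log2(3420)) = ceil(11.7398) = 12 bits


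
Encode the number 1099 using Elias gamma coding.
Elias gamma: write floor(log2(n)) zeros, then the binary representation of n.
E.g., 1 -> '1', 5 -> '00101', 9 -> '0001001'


num_bits = floor(log2(1099)) + 1 = 11
leading_zeros = num_bits - 1 = 10
binary(1099) = 10001001011

Elias gamma(1099) = '0000000000' + '10001001011' = 000000000010001001011 (21 bits)


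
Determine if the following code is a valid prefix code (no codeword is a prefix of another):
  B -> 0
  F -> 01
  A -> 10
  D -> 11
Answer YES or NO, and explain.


Checking each pair (does one codeword prefix another?):
  B='0' vs F='01': prefix -- VIOLATION

NO -- this is NOT a valid prefix code. B (0) is a prefix of F (01).


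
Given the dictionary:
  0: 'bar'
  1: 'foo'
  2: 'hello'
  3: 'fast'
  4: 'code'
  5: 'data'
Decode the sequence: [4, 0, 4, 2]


Look up each index in the dictionary:
  4 -> 'code'
  0 -> 'bar'
  4 -> 'code'
  2 -> 'hello'

Decoded: "code bar code hello"


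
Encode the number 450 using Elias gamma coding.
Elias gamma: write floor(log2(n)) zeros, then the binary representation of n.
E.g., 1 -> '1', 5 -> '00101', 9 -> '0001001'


num_bits = floor(log2(450)) + 1 = 9
leading_zeros = num_bits - 1 = 8
binary(450) = 111000010

Elias gamma(450) = '00000000' + '111000010' = 00000000111000010 (17 bits)


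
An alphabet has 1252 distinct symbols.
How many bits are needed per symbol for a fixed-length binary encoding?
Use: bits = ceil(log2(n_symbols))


log2(1252) = 10.29
Bracket: 2^10 = 1024 < 1252 <= 2^11 = 2048
So ceil(log2(1252)) = 11

bits = ceil(log2(1252)) = ceil(10.29) = 11 bits


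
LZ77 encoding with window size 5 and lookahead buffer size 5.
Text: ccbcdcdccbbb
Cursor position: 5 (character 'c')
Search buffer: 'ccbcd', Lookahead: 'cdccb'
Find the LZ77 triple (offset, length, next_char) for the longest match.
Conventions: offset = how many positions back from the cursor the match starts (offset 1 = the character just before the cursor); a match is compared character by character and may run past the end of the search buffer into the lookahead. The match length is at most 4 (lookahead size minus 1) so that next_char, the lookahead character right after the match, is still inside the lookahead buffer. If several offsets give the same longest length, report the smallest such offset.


Try each offset into the search buffer:
  offset=1 (pos 4, char 'd'): match length 0
  offset=2 (pos 3, char 'c'): match length 3
  offset=3 (pos 2, char 'b'): match length 0
  offset=4 (pos 1, char 'c'): match length 1
  offset=5 (pos 0, char 'c'): match length 1
Longest match has length 3 at offset 2.
next_char = character at position 5 + 3 = 8 -> 'c'

Best match: offset=2, length=3 (matching 'cdc' starting at position 3)
LZ77 triple: (2, 3, 'c')


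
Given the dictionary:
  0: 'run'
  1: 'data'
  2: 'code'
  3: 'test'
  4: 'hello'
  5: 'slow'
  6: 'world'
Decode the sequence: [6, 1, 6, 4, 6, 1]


Look up each index in the dictionary:
  6 -> 'world'
  1 -> 'data'
  6 -> 'world'
  4 -> 'hello'
  6 -> 'world'
  1 -> 'data'

Decoded: "world data world hello world data"


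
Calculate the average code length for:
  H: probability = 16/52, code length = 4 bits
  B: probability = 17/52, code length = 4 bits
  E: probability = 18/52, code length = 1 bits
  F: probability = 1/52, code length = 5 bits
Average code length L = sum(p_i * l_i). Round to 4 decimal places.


Weighted contributions p_i * l_i:
  H: (16/52) * 4 = 64/52
  B: (17/52) * 4 = 68/52
  E: (18/52) * 1 = 18/52
  F: (1/52) * 5 = 5/52
Sum = (64 + 68 + 18 + 5)/52 = 155/52

L = 155/52 = 2.9808 bits/symbol


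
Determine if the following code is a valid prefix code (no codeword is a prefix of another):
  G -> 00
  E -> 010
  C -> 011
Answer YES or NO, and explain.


Checking each pair (does one codeword prefix another?):
  G='00' vs E='010': no prefix
  G='00' vs C='011': no prefix
  E='010' vs G='00': no prefix
  E='010' vs C='011': no prefix
  C='011' vs G='00': no prefix
  C='011' vs E='010': no prefix
No violation found over all pairs.

YES -- this is a valid prefix code. No codeword is a prefix of any other codeword.


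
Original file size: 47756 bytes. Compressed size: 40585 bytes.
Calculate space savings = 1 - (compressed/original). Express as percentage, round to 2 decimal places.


ratio = compressed/original = 40585/47756 = 0.849841
savings = 1 - ratio = 1 - 0.849841 = 0.150159
as a percentage: 0.150159 * 100 = 15.02%

Space savings = 1 - 40585/47756 = 15.02%


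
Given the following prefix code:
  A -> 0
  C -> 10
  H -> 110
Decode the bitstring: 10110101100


Decoding step by step:
Bits 10 -> C
Bits 110 -> H
Bits 10 -> C
Bits 110 -> H
Bits 0 -> A


Decoded message: CHCHA


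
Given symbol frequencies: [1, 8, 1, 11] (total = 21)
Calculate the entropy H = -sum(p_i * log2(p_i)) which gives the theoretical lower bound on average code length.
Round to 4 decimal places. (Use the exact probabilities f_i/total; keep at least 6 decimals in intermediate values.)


Per-symbol terms -p_i * log2(p_i) with p_i = f_i/21:
  p = 1/21 = 0.047619: log2(p) = -4.392317, -p*log2(p) = 0.209158
  p = 8/21 = 0.380952: log2(p) = -1.392317, -p*log2(p) = 0.530407
  p = 1/21 = 0.047619: log2(p) = -4.392317, -p*log2(p) = 0.209158
  p = 11/21 = 0.523810: log2(p) = -0.932886, -p*log2(p) = 0.488654
H = 0.209158 + 0.530407 + 0.209158 + 0.488654 = 1.437377

H = 1.4374 bits/symbol


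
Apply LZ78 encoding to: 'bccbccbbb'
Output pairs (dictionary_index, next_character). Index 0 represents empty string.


LZ78 encoding steps:
Dictionary: {0: ''}
Step 1: w='' (idx 0), next='b' -> output (0, 'b'), add 'b' as idx 1
Step 2: w='' (idx 0), next='c' -> output (0, 'c'), add 'c' as idx 2
Step 3: w='c' (idx 2), next='b' -> output (2, 'b'), add 'cb' as idx 3
Step 4: w='c' (idx 2), next='c' -> output (2, 'c'), add 'cc' as idx 4
Step 5: w='b' (idx 1), next='b' -> output (1, 'b'), add 'bb' as idx 5
Step 6: w='b' (idx 1), end of input -> output (1, '')


Encoded: [(0, 'b'), (0, 'c'), (2, 'b'), (2, 'c'), (1, 'b'), (1, '')]


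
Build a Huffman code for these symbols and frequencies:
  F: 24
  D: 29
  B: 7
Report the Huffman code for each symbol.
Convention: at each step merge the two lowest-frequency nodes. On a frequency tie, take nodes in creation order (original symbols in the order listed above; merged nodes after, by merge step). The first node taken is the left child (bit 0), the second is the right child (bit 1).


Huffman tree construction:
Step 1: Merge B(7) + F(24) = 31
Step 2: Merge D(29) + (B+F)(31) = 60
Read each symbol's code off the tree from the root (left child = 0, right child = 1).

Codes:
  F: 11 (length 2)
  D: 0 (length 1)
  B: 10 (length 2)
Average code length: 91/60 = 1.5167 bits/symbol


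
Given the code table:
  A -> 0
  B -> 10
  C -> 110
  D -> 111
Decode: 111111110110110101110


Decoding:
111 -> D
111 -> D
110 -> C
110 -> C
110 -> C
10 -> B
111 -> D
0 -> A


Result: DDCCCBDA


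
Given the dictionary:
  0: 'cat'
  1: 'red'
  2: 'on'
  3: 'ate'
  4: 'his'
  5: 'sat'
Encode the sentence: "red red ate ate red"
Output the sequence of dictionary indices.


Look up each word in the dictionary:
  'red' -> 1
  'red' -> 1
  'ate' -> 3
  'ate' -> 3
  'red' -> 1

Encoded: [1, 1, 3, 3, 1]


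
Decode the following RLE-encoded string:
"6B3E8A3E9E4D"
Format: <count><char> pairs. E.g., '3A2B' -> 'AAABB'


Expanding each <count><char> pair:
  6B -> 'BBBBBB'
  3E -> 'EEE'
  8A -> 'AAAAAAAA'
  3E -> 'EEE'
  9E -> 'EEEEEEEEE'
  4D -> 'DDDD'

Decoded = BBBBBBEEEAAAAAAAAEEEEEEEEEEEEDDDD


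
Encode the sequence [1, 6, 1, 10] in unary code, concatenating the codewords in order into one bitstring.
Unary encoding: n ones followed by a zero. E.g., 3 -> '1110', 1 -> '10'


Encode each number as n ones followed by a terminating 0:
  1 -> 10 (2 bits)
  6 -> 1111110 (7 bits)
  1 -> 10 (2 bits)
  10 -> 11111111110 (11 bits)
Total length = 2 + 7 + 2 + 11 = 22 bits.

Unary([1, 6, 1, 10]) = 1011111101011111111110 (22 bits)


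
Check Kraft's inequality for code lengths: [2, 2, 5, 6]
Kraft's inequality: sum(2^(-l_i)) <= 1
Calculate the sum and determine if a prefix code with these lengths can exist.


Sum = 2^(-2) + 2^(-2) + 2^(-5) + 2^(-6)
    = 0.25 + 0.25 + 0.03125 + 0.015625
    = 35/64 = 0.546875
Since 0.546875 <= 1, Kraft's inequality IS satisfied.
A prefix code with these lengths CAN exist.

Kraft sum = 0.546875. Satisfied.


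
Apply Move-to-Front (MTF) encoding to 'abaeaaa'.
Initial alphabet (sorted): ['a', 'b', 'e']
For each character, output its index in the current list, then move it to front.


MTF encoding:
'a': index 0 in ['a', 'b', 'e'] -> ['a', 'b', 'e']
'b': index 1 in ['a', 'b', 'e'] -> ['b', 'a', 'e']
'a': index 1 in ['b', 'a', 'e'] -> ['a', 'b', 'e']
'e': index 2 in ['a', 'b', 'e'] -> ['e', 'a', 'b']
'a': index 1 in ['e', 'a', 'b'] -> ['a', 'e', 'b']
'a': index 0 in ['a', 'e', 'b'] -> ['a', 'e', 'b']
'a': index 0 in ['a', 'e', 'b'] -> ['a', 'e', 'b']


Output: [0, 1, 1, 2, 1, 0, 0]


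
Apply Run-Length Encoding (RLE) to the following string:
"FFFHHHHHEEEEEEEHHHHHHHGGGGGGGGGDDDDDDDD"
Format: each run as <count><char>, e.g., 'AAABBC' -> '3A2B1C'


Scanning runs left to right:
  i=0: run of 'F' x 3 -> '3F'
  i=3: run of 'H' x 5 -> '5H'
  i=8: run of 'E' x 7 -> '7E'
  i=15: run of 'H' x 7 -> '7H'
  i=22: run of 'G' x 9 -> '9G'
  i=31: run of 'D' x 8 -> '8D'

RLE = 3F5H7E7H9G8D


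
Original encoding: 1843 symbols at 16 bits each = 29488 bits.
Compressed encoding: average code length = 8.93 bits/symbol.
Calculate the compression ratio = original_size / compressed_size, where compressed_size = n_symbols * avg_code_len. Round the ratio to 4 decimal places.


original_size = n_symbols * orig_bits = 1843 * 16 = 29488 bits
compressed_size = n_symbols * avg_code_len = 1843 * 8.93 = 16457.99 bits
ratio = original_size / compressed_size = 29488 / 16457.99 = 1.7917

Compression ratio = 1.7917


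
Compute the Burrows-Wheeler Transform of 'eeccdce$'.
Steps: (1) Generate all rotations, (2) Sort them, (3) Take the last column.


Rotations (sorted):
  0: $eeccdce -> last char: e
  1: ccdce$ee -> last char: e
  2: cdce$eec -> last char: c
  3: ce$eeccd -> last char: d
  4: dce$eecc -> last char: c
  5: e$eeccdc -> last char: c
  6: eccdce$e -> last char: e
  7: eeccdce$ -> last char: $


BWT = eecdcce$


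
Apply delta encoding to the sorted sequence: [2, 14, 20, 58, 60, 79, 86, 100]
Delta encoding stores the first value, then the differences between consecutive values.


First value: 2
Deltas:
  14 - 2 = 12
  20 - 14 = 6
  58 - 20 = 38
  60 - 58 = 2
  79 - 60 = 19
  86 - 79 = 7
  100 - 86 = 14


Delta encoded: [2, 12, 6, 38, 2, 19, 7, 14]


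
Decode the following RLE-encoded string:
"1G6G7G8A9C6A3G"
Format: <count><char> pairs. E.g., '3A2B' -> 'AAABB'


Expanding each <count><char> pair:
  1G -> 'G'
  6G -> 'GGGGGG'
  7G -> 'GGGGGGG'
  8A -> 'AAAAAAAA'
  9C -> 'CCCCCCCCC'
  6A -> 'AAAAAA'
  3G -> 'GGG'

Decoded = GGGGGGGGGGGGGGAAAAAAAACCCCCCCCCAAAAAAGGG


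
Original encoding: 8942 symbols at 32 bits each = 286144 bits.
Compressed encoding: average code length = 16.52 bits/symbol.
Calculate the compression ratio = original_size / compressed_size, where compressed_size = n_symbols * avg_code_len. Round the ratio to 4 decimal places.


original_size = n_symbols * orig_bits = 8942 * 32 = 286144 bits
compressed_size = n_symbols * avg_code_len = 8942 * 16.52 = 147721.84 bits
ratio = original_size / compressed_size = 286144 / 147721.84 = 1.937

Compression ratio = 1.937


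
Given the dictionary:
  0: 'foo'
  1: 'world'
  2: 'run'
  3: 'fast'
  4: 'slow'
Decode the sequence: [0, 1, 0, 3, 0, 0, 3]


Look up each index in the dictionary:
  0 -> 'foo'
  1 -> 'world'
  0 -> 'foo'
  3 -> 'fast'
  0 -> 'foo'
  0 -> 'foo'
  3 -> 'fast'

Decoded: "foo world foo fast foo foo fast"


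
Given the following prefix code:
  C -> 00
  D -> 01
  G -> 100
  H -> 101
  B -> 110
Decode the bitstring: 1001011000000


Decoding step by step:
Bits 100 -> G
Bits 101 -> H
Bits 100 -> G
Bits 00 -> C
Bits 00 -> C


Decoded message: GHGCC


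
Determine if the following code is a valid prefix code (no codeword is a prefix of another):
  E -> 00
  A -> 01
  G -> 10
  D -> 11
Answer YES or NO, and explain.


Checking each pair (does one codeword prefix another?):
  E='00' vs A='01': no prefix
  E='00' vs G='10': no prefix
  E='00' vs D='11': no prefix
  A='01' vs E='00': no prefix
  A='01' vs G='10': no prefix
  A='01' vs D='11': no prefix
  G='10' vs E='00': no prefix
  G='10' vs A='01': no prefix
  G='10' vs D='11': no prefix
  D='11' vs E='00': no prefix
  D='11' vs A='01': no prefix
  D='11' vs G='10': no prefix
No violation found over all pairs.

YES -- this is a valid prefix code. No codeword is a prefix of any other codeword.


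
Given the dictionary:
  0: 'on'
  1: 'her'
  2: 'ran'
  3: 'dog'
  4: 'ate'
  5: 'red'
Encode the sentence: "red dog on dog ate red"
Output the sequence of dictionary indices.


Look up each word in the dictionary:
  'red' -> 5
  'dog' -> 3
  'on' -> 0
  'dog' -> 3
  'ate' -> 4
  'red' -> 5

Encoded: [5, 3, 0, 3, 4, 5]


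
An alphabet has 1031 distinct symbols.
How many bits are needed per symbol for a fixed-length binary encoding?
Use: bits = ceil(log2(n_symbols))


log2(1031) = 10.0098
Bracket: 2^10 = 1024 < 1031 <= 2^11 = 2048
So ceil(log2(1031)) = 11

bits = ceil(log2(1031)) = ceil(10.0098) = 11 bits


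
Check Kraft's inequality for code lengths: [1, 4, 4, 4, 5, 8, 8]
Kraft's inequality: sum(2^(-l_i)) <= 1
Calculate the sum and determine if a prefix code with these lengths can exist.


Sum = 2^(-1) + 2^(-4) + 2^(-4) + 2^(-4) + 2^(-5) + 2^(-8) + 2^(-8)
    = 0.5 + 0.0625 + 0.0625 + 0.0625 + 0.03125 + 0.00390625 + 0.00390625
    = 186/256 = 0.7265625
Since 0.7265625 <= 1, Kraft's inequality IS satisfied.
A prefix code with these lengths CAN exist.

Kraft sum = 0.7265625. Satisfied.


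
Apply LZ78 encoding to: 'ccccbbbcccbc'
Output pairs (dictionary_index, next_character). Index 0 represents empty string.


LZ78 encoding steps:
Dictionary: {0: ''}
Step 1: w='' (idx 0), next='c' -> output (0, 'c'), add 'c' as idx 1
Step 2: w='c' (idx 1), next='c' -> output (1, 'c'), add 'cc' as idx 2
Step 3: w='c' (idx 1), next='b' -> output (1, 'b'), add 'cb' as idx 3
Step 4: w='' (idx 0), next='b' -> output (0, 'b'), add 'b' as idx 4
Step 5: w='b' (idx 4), next='c' -> output (4, 'c'), add 'bc' as idx 5
Step 6: w='cc' (idx 2), next='b' -> output (2, 'b'), add 'ccb' as idx 6
Step 7: w='c' (idx 1), end of input -> output (1, '')


Encoded: [(0, 'c'), (1, 'c'), (1, 'b'), (0, 'b'), (4, 'c'), (2, 'b'), (1, '')]


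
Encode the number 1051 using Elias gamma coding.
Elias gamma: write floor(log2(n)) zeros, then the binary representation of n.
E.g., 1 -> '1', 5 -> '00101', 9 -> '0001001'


num_bits = floor(log2(1051)) + 1 = 11
leading_zeros = num_bits - 1 = 10
binary(1051) = 10000011011

Elias gamma(1051) = '0000000000' + '10000011011' = 000000000010000011011 (21 bits)


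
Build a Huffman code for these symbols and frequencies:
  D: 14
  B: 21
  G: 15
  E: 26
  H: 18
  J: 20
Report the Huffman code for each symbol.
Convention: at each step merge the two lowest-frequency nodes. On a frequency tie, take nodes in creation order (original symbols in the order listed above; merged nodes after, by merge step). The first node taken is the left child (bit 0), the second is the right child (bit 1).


Huffman tree construction:
Step 1: Merge D(14) + G(15) = 29
Step 2: Merge H(18) + J(20) = 38
Step 3: Merge B(21) + E(26) = 47
Step 4: Merge (D+G)(29) + (H+J)(38) = 67
Step 5: Merge (B+E)(47) + ((D+G)+(H+J))(67) = 114
Read each symbol's code off the tree from the root (left child = 0, right child = 1).

Codes:
  D: 100 (length 3)
  B: 00 (length 2)
  G: 101 (length 3)
  E: 01 (length 2)
  H: 110 (length 3)
  J: 111 (length 3)
Average code length: 295/114 = 2.5877 bits/symbol


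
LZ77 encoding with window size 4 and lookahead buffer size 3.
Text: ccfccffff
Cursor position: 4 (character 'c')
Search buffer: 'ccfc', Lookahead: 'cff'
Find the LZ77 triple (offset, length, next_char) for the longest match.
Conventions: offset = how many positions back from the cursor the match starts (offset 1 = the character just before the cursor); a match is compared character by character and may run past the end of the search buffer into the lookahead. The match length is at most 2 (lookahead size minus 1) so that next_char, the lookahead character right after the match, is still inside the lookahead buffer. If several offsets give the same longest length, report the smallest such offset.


Try each offset into the search buffer:
  offset=1 (pos 3, char 'c'): match length 1
  offset=2 (pos 2, char 'f'): match length 0
  offset=3 (pos 1, char 'c'): match length 2
  offset=4 (pos 0, char 'c'): match length 1
Longest match has length 2 at offset 3.
next_char = character at position 4 + 2 = 6 -> 'f'

Best match: offset=3, length=2 (matching 'cf' starting at position 1)
LZ77 triple: (3, 2, 'f')


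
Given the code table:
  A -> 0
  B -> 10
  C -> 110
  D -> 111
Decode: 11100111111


Decoding:
111 -> D
0 -> A
0 -> A
111 -> D
111 -> D


Result: DAADD


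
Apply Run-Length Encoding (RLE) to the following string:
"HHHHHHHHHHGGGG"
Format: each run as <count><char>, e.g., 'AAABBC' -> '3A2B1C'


Scanning runs left to right:
  i=0: run of 'H' x 10 -> '10H'
  i=10: run of 'G' x 4 -> '4G'

RLE = 10H4G


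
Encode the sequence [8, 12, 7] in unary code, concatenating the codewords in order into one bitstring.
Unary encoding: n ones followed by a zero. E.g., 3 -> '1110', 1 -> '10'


Encode each number as n ones followed by a terminating 0:
  8 -> 111111110 (9 bits)
  12 -> 1111111111110 (13 bits)
  7 -> 11111110 (8 bits)
Total length = 9 + 13 + 8 = 30 bits.

Unary([8, 12, 7]) = 111111110111111111111011111110 (30 bits)


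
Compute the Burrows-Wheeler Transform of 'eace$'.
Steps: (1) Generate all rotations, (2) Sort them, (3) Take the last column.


Rotations (sorted):
  0: $eace -> last char: e
  1: ace$e -> last char: e
  2: ce$ea -> last char: a
  3: e$eac -> last char: c
  4: eace$ -> last char: $


BWT = eeac$


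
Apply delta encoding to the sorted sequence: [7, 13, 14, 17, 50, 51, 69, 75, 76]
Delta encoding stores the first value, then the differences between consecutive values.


First value: 7
Deltas:
  13 - 7 = 6
  14 - 13 = 1
  17 - 14 = 3
  50 - 17 = 33
  51 - 50 = 1
  69 - 51 = 18
  75 - 69 = 6
  76 - 75 = 1


Delta encoded: [7, 6, 1, 3, 33, 1, 18, 6, 1]


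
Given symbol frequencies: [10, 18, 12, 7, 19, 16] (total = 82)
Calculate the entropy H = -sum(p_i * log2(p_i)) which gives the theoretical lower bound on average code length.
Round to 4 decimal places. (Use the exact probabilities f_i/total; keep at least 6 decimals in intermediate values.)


Per-symbol terms -p_i * log2(p_i) with p_i = f_i/82:
  p = 10/82 = 0.121951: log2(p) = -3.035624, -p*log2(p) = 0.370198
  p = 18/82 = 0.219512: log2(p) = -2.187627, -p*log2(p) = 0.480211
  p = 12/82 = 0.146341: log2(p) = -2.772590, -p*log2(p) = 0.405745
  p = 7/82 = 0.085366: log2(p) = -3.550197, -p*log2(p) = 0.303066
  p = 19/82 = 0.231707: log2(p) = -2.109624, -p*log2(p) = 0.488815
  p = 16/82 = 0.195122: log2(p) = -2.357552, -p*log2(p) = 0.460010
H = 0.370198 + 0.480211 + 0.405745 + 0.303066 + 0.488815 + 0.460010 = 2.508045

H = 2.508 bits/symbol


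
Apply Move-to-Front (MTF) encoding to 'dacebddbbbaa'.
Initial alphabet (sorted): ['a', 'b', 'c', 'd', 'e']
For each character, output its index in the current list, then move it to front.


MTF encoding:
'd': index 3 in ['a', 'b', 'c', 'd', 'e'] -> ['d', 'a', 'b', 'c', 'e']
'a': index 1 in ['d', 'a', 'b', 'c', 'e'] -> ['a', 'd', 'b', 'c', 'e']
'c': index 3 in ['a', 'd', 'b', 'c', 'e'] -> ['c', 'a', 'd', 'b', 'e']
'e': index 4 in ['c', 'a', 'd', 'b', 'e'] -> ['e', 'c', 'a', 'd', 'b']
'b': index 4 in ['e', 'c', 'a', 'd', 'b'] -> ['b', 'e', 'c', 'a', 'd']
'd': index 4 in ['b', 'e', 'c', 'a', 'd'] -> ['d', 'b', 'e', 'c', 'a']
'd': index 0 in ['d', 'b', 'e', 'c', 'a'] -> ['d', 'b', 'e', 'c', 'a']
'b': index 1 in ['d', 'b', 'e', 'c', 'a'] -> ['b', 'd', 'e', 'c', 'a']
'b': index 0 in ['b', 'd', 'e', 'c', 'a'] -> ['b', 'd', 'e', 'c', 'a']
'b': index 0 in ['b', 'd', 'e', 'c', 'a'] -> ['b', 'd', 'e', 'c', 'a']
'a': index 4 in ['b', 'd', 'e', 'c', 'a'] -> ['a', 'b', 'd', 'e', 'c']
'a': index 0 in ['a', 'b', 'd', 'e', 'c'] -> ['a', 'b', 'd', 'e', 'c']


Output: [3, 1, 3, 4, 4, 4, 0, 1, 0, 0, 4, 0]


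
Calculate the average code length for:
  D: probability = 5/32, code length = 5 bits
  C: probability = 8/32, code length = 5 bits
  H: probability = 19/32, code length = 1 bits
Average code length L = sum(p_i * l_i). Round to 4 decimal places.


Weighted contributions p_i * l_i:
  D: (5/32) * 5 = 25/32
  C: (8/32) * 5 = 40/32
  H: (19/32) * 1 = 19/32
Sum = (25 + 40 + 19)/32 = 84/32

L = 84/32 = 2.6250 bits/symbol


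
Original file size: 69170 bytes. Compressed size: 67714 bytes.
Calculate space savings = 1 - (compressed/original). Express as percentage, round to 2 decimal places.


ratio = compressed/original = 67714/69170 = 0.97895
savings = 1 - ratio = 1 - 0.97895 = 0.02105
as a percentage: 0.02105 * 100 = 2.1%

Space savings = 1 - 67714/69170 = 2.1%


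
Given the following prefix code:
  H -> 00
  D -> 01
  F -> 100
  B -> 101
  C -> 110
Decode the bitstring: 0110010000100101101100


Decoding step by step:
Bits 01 -> D
Bits 100 -> F
Bits 100 -> F
Bits 00 -> H
Bits 100 -> F
Bits 101 -> B
Bits 101 -> B
Bits 100 -> F


Decoded message: DFFHFBBF


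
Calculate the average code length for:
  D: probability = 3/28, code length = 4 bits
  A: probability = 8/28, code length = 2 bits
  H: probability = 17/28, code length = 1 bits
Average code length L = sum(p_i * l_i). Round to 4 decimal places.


Weighted contributions p_i * l_i:
  D: (3/28) * 4 = 12/28
  A: (8/28) * 2 = 16/28
  H: (17/28) * 1 = 17/28
Sum = (12 + 16 + 17)/28 = 45/28

L = 45/28 = 1.6071 bits/symbol


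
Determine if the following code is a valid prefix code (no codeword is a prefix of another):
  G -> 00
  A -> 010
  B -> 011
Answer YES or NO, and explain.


Checking each pair (does one codeword prefix another?):
  G='00' vs A='010': no prefix
  G='00' vs B='011': no prefix
  A='010' vs G='00': no prefix
  A='010' vs B='011': no prefix
  B='011' vs G='00': no prefix
  B='011' vs A='010': no prefix
No violation found over all pairs.

YES -- this is a valid prefix code. No codeword is a prefix of any other codeword.


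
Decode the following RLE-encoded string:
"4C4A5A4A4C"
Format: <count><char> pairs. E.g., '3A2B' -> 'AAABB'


Expanding each <count><char> pair:
  4C -> 'CCCC'
  4A -> 'AAAA'
  5A -> 'AAAAA'
  4A -> 'AAAA'
  4C -> 'CCCC'

Decoded = CCCCAAAAAAAAAAAAACCCC


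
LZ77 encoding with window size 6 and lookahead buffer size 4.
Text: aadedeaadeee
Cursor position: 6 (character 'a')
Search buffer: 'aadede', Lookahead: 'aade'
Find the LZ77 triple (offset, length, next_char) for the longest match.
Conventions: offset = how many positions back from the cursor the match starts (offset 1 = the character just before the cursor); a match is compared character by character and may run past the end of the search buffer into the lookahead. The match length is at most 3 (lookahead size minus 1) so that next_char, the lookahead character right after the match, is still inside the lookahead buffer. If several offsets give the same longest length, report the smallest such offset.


Try each offset into the search buffer:
  offset=1 (pos 5, char 'e'): match length 0
  offset=2 (pos 4, char 'd'): match length 0
  offset=3 (pos 3, char 'e'): match length 0
  offset=4 (pos 2, char 'd'): match length 0
  offset=5 (pos 1, char 'a'): match length 1
  offset=6 (pos 0, char 'a'): match length 3
Longest match has length 3 at offset 6.
next_char = character at position 6 + 3 = 9 -> 'e'

Best match: offset=6, length=3 (matching 'aad' starting at position 0)
LZ77 triple: (6, 3, 'e')


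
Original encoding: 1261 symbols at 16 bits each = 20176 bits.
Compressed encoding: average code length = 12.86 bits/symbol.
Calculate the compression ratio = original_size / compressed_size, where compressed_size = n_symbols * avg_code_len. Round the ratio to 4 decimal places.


original_size = n_symbols * orig_bits = 1261 * 16 = 20176 bits
compressed_size = n_symbols * avg_code_len = 1261 * 12.86 = 16216.46 bits
ratio = original_size / compressed_size = 20176 / 16216.46 = 1.2442

Compression ratio = 1.2442


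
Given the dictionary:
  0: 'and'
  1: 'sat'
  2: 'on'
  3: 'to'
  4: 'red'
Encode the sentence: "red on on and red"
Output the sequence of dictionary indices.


Look up each word in the dictionary:
  'red' -> 4
  'on' -> 2
  'on' -> 2
  'and' -> 0
  'red' -> 4

Encoded: [4, 2, 2, 0, 4]


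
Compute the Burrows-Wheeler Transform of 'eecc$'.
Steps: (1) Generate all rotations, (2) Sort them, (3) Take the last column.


Rotations (sorted):
  0: $eecc -> last char: c
  1: c$eec -> last char: c
  2: cc$ee -> last char: e
  3: ecc$e -> last char: e
  4: eecc$ -> last char: $


BWT = ccee$


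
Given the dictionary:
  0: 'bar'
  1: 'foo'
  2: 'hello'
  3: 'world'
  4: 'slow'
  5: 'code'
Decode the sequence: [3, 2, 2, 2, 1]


Look up each index in the dictionary:
  3 -> 'world'
  2 -> 'hello'
  2 -> 'hello'
  2 -> 'hello'
  1 -> 'foo'

Decoded: "world hello hello hello foo"


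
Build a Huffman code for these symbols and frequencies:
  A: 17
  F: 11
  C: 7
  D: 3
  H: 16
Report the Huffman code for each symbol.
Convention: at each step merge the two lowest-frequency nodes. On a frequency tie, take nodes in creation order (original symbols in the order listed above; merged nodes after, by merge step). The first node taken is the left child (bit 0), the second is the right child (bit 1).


Huffman tree construction:
Step 1: Merge D(3) + C(7) = 10
Step 2: Merge (D+C)(10) + F(11) = 21
Step 3: Merge H(16) + A(17) = 33
Step 4: Merge ((D+C)+F)(21) + (H+A)(33) = 54
Read each symbol's code off the tree from the root (left child = 0, right child = 1).

Codes:
  A: 11 (length 2)
  F: 01 (length 2)
  C: 001 (length 3)
  D: 000 (length 3)
  H: 10 (length 2)
Average code length: 118/54 = 2.1852 bits/symbol


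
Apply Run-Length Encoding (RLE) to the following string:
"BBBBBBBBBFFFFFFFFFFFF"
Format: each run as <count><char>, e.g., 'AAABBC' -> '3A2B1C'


Scanning runs left to right:
  i=0: run of 'B' x 9 -> '9B'
  i=9: run of 'F' x 12 -> '12F'

RLE = 9B12F


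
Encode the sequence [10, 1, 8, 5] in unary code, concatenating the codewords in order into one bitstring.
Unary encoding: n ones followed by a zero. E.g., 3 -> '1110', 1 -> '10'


Encode each number as n ones followed by a terminating 0:
  10 -> 11111111110 (11 bits)
  1 -> 10 (2 bits)
  8 -> 111111110 (9 bits)
  5 -> 111110 (6 bits)
Total length = 11 + 2 + 9 + 6 = 28 bits.

Unary([10, 1, 8, 5]) = 1111111111010111111110111110 (28 bits)


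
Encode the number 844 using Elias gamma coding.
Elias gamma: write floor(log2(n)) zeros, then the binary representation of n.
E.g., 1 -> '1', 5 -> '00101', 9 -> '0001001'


num_bits = floor(log2(844)) + 1 = 10
leading_zeros = num_bits - 1 = 9
binary(844) = 1101001100

Elias gamma(844) = '000000000' + '1101001100' = 0000000001101001100 (19 bits)


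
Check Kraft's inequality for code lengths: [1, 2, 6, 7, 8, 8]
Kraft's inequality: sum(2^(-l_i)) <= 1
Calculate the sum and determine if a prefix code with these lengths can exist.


Sum = 2^(-1) + 2^(-2) + 2^(-6) + 2^(-7) + 2^(-8) + 2^(-8)
    = 0.5 + 0.25 + 0.015625 + 0.0078125 + 0.00390625 + 0.00390625
    = 200/256 = 0.78125
Since 0.78125 <= 1, Kraft's inequality IS satisfied.
A prefix code with these lengths CAN exist.

Kraft sum = 0.78125. Satisfied.


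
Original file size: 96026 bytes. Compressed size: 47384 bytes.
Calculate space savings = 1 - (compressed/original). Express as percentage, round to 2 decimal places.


ratio = compressed/original = 47384/96026 = 0.49345
savings = 1 - ratio = 1 - 0.49345 = 0.50655
as a percentage: 0.50655 * 100 = 50.66%

Space savings = 1 - 47384/96026 = 50.66%


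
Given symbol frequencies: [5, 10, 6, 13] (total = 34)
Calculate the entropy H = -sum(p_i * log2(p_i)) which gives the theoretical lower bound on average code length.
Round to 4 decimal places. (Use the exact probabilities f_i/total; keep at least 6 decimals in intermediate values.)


Per-symbol terms -p_i * log2(p_i) with p_i = f_i/34:
  p = 5/34 = 0.147059: log2(p) = -2.765535, -p*log2(p) = 0.406696
  p = 10/34 = 0.294118: log2(p) = -1.765535, -p*log2(p) = 0.519275
  p = 6/34 = 0.176471: log2(p) = -2.502500, -p*log2(p) = 0.441618
  p = 13/34 = 0.382353: log2(p) = -1.387023, -p*log2(p) = 0.530332
H = 0.406696 + 0.519275 + 0.441618 + 0.530332 = 1.897921

H = 1.8979 bits/symbol


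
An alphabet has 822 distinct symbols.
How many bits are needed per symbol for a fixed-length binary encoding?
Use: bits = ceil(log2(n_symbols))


log2(822) = 9.683
Bracket: 2^9 = 512 < 822 <= 2^10 = 1024
So ceil(log2(822)) = 10

bits = ceil(log2(822)) = ceil(9.683) = 10 bits


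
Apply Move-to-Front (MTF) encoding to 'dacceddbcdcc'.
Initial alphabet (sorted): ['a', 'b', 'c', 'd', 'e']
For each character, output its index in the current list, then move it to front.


MTF encoding:
'd': index 3 in ['a', 'b', 'c', 'd', 'e'] -> ['d', 'a', 'b', 'c', 'e']
'a': index 1 in ['d', 'a', 'b', 'c', 'e'] -> ['a', 'd', 'b', 'c', 'e']
'c': index 3 in ['a', 'd', 'b', 'c', 'e'] -> ['c', 'a', 'd', 'b', 'e']
'c': index 0 in ['c', 'a', 'd', 'b', 'e'] -> ['c', 'a', 'd', 'b', 'e']
'e': index 4 in ['c', 'a', 'd', 'b', 'e'] -> ['e', 'c', 'a', 'd', 'b']
'd': index 3 in ['e', 'c', 'a', 'd', 'b'] -> ['d', 'e', 'c', 'a', 'b']
'd': index 0 in ['d', 'e', 'c', 'a', 'b'] -> ['d', 'e', 'c', 'a', 'b']
'b': index 4 in ['d', 'e', 'c', 'a', 'b'] -> ['b', 'd', 'e', 'c', 'a']
'c': index 3 in ['b', 'd', 'e', 'c', 'a'] -> ['c', 'b', 'd', 'e', 'a']
'd': index 2 in ['c', 'b', 'd', 'e', 'a'] -> ['d', 'c', 'b', 'e', 'a']
'c': index 1 in ['d', 'c', 'b', 'e', 'a'] -> ['c', 'd', 'b', 'e', 'a']
'c': index 0 in ['c', 'd', 'b', 'e', 'a'] -> ['c', 'd', 'b', 'e', 'a']


Output: [3, 1, 3, 0, 4, 3, 0, 4, 3, 2, 1, 0]


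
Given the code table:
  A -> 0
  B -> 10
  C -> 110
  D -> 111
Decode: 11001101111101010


Decoding:
110 -> C
0 -> A
110 -> C
111 -> D
110 -> C
10 -> B
10 -> B


Result: CACDCBB


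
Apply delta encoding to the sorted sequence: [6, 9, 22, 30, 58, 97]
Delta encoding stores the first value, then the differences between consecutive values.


First value: 6
Deltas:
  9 - 6 = 3
  22 - 9 = 13
  30 - 22 = 8
  58 - 30 = 28
  97 - 58 = 39


Delta encoded: [6, 3, 13, 8, 28, 39]


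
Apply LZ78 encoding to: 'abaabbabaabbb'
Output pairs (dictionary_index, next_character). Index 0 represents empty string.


LZ78 encoding steps:
Dictionary: {0: ''}
Step 1: w='' (idx 0), next='a' -> output (0, 'a'), add 'a' as idx 1
Step 2: w='' (idx 0), next='b' -> output (0, 'b'), add 'b' as idx 2
Step 3: w='a' (idx 1), next='a' -> output (1, 'a'), add 'aa' as idx 3
Step 4: w='b' (idx 2), next='b' -> output (2, 'b'), add 'bb' as idx 4
Step 5: w='a' (idx 1), next='b' -> output (1, 'b'), add 'ab' as idx 5
Step 6: w='aa' (idx 3), next='b' -> output (3, 'b'), add 'aab' as idx 6
Step 7: w='bb' (idx 4), end of input -> output (4, '')


Encoded: [(0, 'a'), (0, 'b'), (1, 'a'), (2, 'b'), (1, 'b'), (3, 'b'), (4, '')]


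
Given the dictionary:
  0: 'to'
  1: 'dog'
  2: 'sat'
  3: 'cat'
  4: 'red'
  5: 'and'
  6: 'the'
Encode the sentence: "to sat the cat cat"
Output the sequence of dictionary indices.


Look up each word in the dictionary:
  'to' -> 0
  'sat' -> 2
  'the' -> 6
  'cat' -> 3
  'cat' -> 3

Encoded: [0, 2, 6, 3, 3]


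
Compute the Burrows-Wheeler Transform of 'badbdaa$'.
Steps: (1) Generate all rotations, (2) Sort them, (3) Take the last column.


Rotations (sorted):
  0: $badbdaa -> last char: a
  1: a$badbda -> last char: a
  2: aa$badbd -> last char: d
  3: adbdaa$b -> last char: b
  4: badbdaa$ -> last char: $
  5: bdaa$bad -> last char: d
  6: daa$badb -> last char: b
  7: dbdaa$ba -> last char: a


BWT = aadb$dba


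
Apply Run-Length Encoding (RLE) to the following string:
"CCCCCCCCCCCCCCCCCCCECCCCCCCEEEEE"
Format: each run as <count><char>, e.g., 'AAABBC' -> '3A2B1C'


Scanning runs left to right:
  i=0: run of 'C' x 19 -> '19C'
  i=19: run of 'E' x 1 -> '1E'
  i=20: run of 'C' x 7 -> '7C'
  i=27: run of 'E' x 5 -> '5E'

RLE = 19C1E7C5E
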